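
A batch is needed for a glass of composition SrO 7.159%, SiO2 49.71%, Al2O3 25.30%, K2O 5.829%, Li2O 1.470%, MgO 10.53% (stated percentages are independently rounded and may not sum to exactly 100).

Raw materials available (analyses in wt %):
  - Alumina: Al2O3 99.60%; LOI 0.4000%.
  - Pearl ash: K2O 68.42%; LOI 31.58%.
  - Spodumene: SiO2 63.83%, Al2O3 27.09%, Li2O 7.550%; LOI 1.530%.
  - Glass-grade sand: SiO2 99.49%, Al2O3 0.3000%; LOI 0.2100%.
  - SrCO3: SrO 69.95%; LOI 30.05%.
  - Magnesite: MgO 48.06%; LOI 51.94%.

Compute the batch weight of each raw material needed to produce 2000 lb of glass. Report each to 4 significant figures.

Batch per 2000 lb glass:
  Alumina: 399.9 lb
  Pearl ash: 170.4 lb
  Spodumene: 389.4 lb
  Glass-grade sand: 749.5 lb
  SrCO3: 204.7 lb
  Magnesite: 438.2 lb
Total batch = 2352 lb; LOI loss = 352.1 lb; yield = 85.03%

Values along the way are displayed, rounded to 4 significant figures, alongside each step — the whole derivation maintains full float precision through the solve; each reported number includes exactly one rounding; the derived quantities (net glass mass, the yield, totals, six oxide percentages, ignition loss) are recomputed at full float precision from the weighed amounts for 2000 lb of glass as they appear in the problem or answer text.
Per-oxide target masses for 2000 lb glass:
  SrO: 7.159% × 2000 = 143.2 lb
  SiO2: 49.71% × 2000 = 994.2 lb
  Al2O3: 25.30% × 2000 = 506.0 lb
  K2O: 5.829% × 2000 = 116.6 lb
  Li2O: 1.470% × 2000 = 29.40 lb
  MgO: 10.53% × 2000 = 210.6 lb
A balance pass over the oxides, given the weights on record, on the stated basis (summed amounts equal target values modulo rounding of the values):
  SrO: 204.7·0.6995 = 143.2 lb (target 143.2 lb)
  SiO2: 389.4·0.6383 + 749.5·0.9949 = 994.2 lb (target 994.2 lb)
  Al2O3: 399.9·0.9960 + 389.4·0.2709 + 749.5·0.003000 = 506.0 lb (target 506.0 lb)
  K2O: 170.4·0.6842 = 116.6 lb (target 116.6 lb)
  Li2O: 389.4·0.07550 = 29.40 lb (target 29.40 lb)
  MgO: 438.2·0.4806 = 210.6 lb (target 210.6 lb)
Mass balance on the glass: whole batch net of LOI = 2000 lb (the Σ of target masses is 2000 lb; the stated basis being 2000 lb — a pure rounding effect).
Total batch = Σ batch = 2352 lb; the LOI term Σ batch·LOI equals 352.1 lb; yield: glass divided by total = 85.03%.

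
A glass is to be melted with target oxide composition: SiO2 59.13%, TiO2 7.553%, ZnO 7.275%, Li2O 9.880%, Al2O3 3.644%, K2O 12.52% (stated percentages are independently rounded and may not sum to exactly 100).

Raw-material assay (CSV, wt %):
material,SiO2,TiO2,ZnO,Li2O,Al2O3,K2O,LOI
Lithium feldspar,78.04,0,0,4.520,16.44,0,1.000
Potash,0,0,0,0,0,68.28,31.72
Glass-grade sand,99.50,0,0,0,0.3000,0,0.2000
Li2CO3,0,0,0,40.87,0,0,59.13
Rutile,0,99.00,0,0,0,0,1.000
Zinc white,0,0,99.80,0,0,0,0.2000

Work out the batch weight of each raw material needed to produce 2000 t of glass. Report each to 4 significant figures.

Batch per 2000 t glass:
  Lithium feldspar: 427.7 t
  Potash: 366.7 t
  Glass-grade sand: 853.1 t
  Li2CO3: 436.2 t
  Rutile: 152.6 t
  Zinc white: 145.8 t
Total batch = 2382 t; LOI loss = 382.0 t; yield = 83.96%

All arithmetic runs at full precision end to end; mid-chain values are displayed (rounded to 4 significant digits) alongside each step; a single rounding finalizes each reported result. The derived quantities are rebuilt from the weighed amounts at 2000 t of glass at full precision (glass mass, yield, the totals, six oxide percentages, ignition loss) as set out in the problem or answer text.
Target oxide masses per 2000 t glass:
  SiO2: 59.13% × 2000 = 1183 t
  TiO2: 7.553% × 2000 = 151.1 t
  ZnO: 7.275% × 2000 = 145.5 t
  Li2O: 9.880% × 2000 = 197.6 t
  Al2O3: 3.644% × 2000 = 72.88 t
  K2O: 12.52% × 2000 = 250.4 t
Balance tally, oxide-wise, working from each reported weight, for the quoted basis mass (sums match the target masses inside rounding margins):
  SiO2: 427.7·0.7804 + 853.1·0.9950 = 1183 t (target 1183 t)
  TiO2: 152.6·0.9900 = 151.1 t (target 151.1 t)
  ZnO: 145.8·0.9980 = 145.5 t (target 145.5 t)
  Li2O: 427.7·0.04520 + 436.2·0.4087 = 197.6 t (target 197.6 t)
  Al2O3: 427.7·0.1644 + 853.1·0.003000 = 72.87 t (target 72.88 t)
  K2O: 366.7·0.6828 = 250.4 t (target 250.4 t)
Consistency of the glass mass: batch total minus LOI = 2000 t (the Σ of target masses is 2000 t; against the stated basis, 2000 t — gaps are rounding artifacts).
Adding the batch up: Σ batch = 2382 t; loss to ignition Σ batch·LOI = 382.0 t; yield, glass over the total, = 83.96%.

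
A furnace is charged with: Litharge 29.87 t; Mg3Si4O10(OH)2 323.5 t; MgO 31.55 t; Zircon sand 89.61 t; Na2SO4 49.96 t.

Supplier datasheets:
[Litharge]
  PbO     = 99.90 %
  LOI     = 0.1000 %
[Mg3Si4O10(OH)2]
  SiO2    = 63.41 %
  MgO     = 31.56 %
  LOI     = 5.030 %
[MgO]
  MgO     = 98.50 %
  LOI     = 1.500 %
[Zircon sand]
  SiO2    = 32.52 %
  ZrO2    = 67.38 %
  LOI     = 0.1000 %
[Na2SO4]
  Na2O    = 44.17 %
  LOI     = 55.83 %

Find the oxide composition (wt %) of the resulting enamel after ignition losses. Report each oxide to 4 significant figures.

All arithmetic carries full precision in every operation; values along the way are displayed rounded to 4 significant digits in the printout. Every reported figure is rounded once only — all derived quantities are recomputed starting from the weights on 479.7 t of glass in full float precision (the five compositions, LOI, the yield, net glass mass, the totals), as given in either problem or answer.
Oxide-by-oxide delivered mass:
  SiO2: 323.5·0.6341 + 89.61·0.3252 = 234.3 t
  Na2O: 49.96·0.4417 = 22.07 t
  ZrO2: 89.61·0.6738 = 60.38 t
  PbO: 29.87·0.9990 = 29.84 t
  MgO: 323.5·0.3156 + 31.55·0.9850 = 133.2 t
LOI: 29.87·0.001000 + 323.5·0.05030 + 31.55·0.01500 + 89.61·0.001000 + 49.96·0.5583 = 44.76 t
Glass = total batch minus LOI = 524.5 − 44.76 = 479.7 t (= the summed oxide contributions)
oxide / glass × 100 gives the wt %

Glass mass = 479.7 t (batch 524.5 − LOI 44.76).
Composition: SiO2 48.83%, Na2O 4.600%, ZrO2 12.59%, PbO 6.220%, MgO 27.76%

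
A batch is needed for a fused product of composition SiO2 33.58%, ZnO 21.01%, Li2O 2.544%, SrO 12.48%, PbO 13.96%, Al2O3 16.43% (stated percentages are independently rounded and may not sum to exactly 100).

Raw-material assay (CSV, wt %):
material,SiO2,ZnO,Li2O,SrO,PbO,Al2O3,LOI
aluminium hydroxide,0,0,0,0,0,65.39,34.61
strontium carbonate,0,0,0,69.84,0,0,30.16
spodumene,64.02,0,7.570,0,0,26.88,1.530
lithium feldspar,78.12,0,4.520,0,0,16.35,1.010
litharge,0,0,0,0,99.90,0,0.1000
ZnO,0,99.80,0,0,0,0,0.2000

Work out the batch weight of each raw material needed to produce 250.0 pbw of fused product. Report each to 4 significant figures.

Batch per 250.0 pbw fused product:
  aluminium hydroxide: 27.93 pbw
  strontium carbonate: 44.67 pbw
  spodumene: 38.87 pbw
  lithium feldspar: 75.61 pbw
  litharge: 34.93 pbw
  ZnO: 52.63 pbw
Total batch = 274.6 pbw; LOI loss = 24.64 pbw; yield = 91.03%

All internal work carries exact precision from first step to last — the intermediate values appear, rounded to four significant figures, on the page. Every reported result takes just one rounding. The derived quantities are recomputed at full precision (net glass mass, ignition loss, the totals, the yield, the six compositions) from the batch weights per 250.0 pbw of glass, as they appear in the problem or answer text.
Oxide-by-oxide targets in 250.0 pbw fused product:
  SiO2: 33.58% × 250.0 = 83.95 pbw
  ZnO: 21.01% × 250.0 = 52.52 pbw
  Li2O: 2.544% × 250.0 = 6.360 pbw
  SrO: 12.48% × 250.0 = 31.20 pbw
  PbO: 13.96% × 250.0 = 34.90 pbw
  Al2O3: 16.43% × 250.0 = 41.08 pbw
Checking each oxide sum given the weights on record, versus the basis set out (each sum matches its target mass within answer rounding):
  SiO2: 38.87·0.6402 + 75.61·0.7812 = 83.95 pbw (target 83.95 pbw)
  ZnO: 52.63·0.9980 = 52.52 pbw (target 52.52 pbw)
  Li2O: 38.87·0.07570 + 75.61·0.04520 = 6.360 pbw (target 6.360 pbw)
  SrO: 44.67·0.6984 = 31.20 pbw (target 31.20 pbw)
  PbO: 34.93·0.9990 = 34.90 pbw (target 34.90 pbw)
  Al2O3: 27.93·0.6539 + 38.87·0.2688 + 75.61·0.1635 = 41.07 pbw (target 41.08 pbw)
Consistency of the glass mass: net batch after ignition = 250.0 pbw (the Σ of target masses is 250.0 pbw; with the basis standing at 250.0 pbw — a pure rounding effect).
Whole-batch sum: Σ batch = 274.6 pbw; loss to ignition Σ batch·LOI = 24.64 pbw; glass ÷ batch gives a yield of 91.03%.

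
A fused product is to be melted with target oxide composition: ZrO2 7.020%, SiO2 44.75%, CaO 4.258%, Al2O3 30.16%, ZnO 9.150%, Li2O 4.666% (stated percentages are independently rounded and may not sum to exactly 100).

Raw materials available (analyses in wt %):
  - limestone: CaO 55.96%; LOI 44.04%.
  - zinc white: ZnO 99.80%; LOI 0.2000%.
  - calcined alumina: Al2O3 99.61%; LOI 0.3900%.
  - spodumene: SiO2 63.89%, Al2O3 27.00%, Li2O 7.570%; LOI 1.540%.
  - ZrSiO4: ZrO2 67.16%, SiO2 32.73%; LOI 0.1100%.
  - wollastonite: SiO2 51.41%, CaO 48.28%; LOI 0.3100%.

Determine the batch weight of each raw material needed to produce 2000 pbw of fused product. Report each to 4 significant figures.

Batch per 2000 pbw fused product:
  limestone: 86.79 pbw
  zinc white: 183.4 pbw
  calcined alumina: 271.4 pbw
  spodumene: 1233 pbw
  ZrSiO4: 209.1 pbw
  wollastonite: 75.79 pbw
Total batch = 2059 pbw; LOI loss = 59.10 pbw; yield = 97.13%

Working values are rounded to 4 significant digits when quoted; every computation maintains full precision at every stage. A single rounding produces every reported result. The derived quantities, which include net glass mass, the totals, the yield, six oxide percentages, LOI, are re-derived at full float precision, exactly as printed in problem or answer, starting from the weights at 2000 pbw of glass.
Target oxide masses per 2000 pbw fused product:
  ZrO2: 7.020% × 2000 = 140.4 pbw
  SiO2: 44.75% × 2000 = 895.0 pbw
  CaO: 4.258% × 2000 = 85.16 pbw
  Al2O3: 30.16% × 2000 = 603.2 pbw
  ZnO: 9.150% × 2000 = 183.0 pbw
  Li2O: 4.666% × 2000 = 93.32 pbw
Checking each oxide sum per the reported batch figures, relative to the basis at hand (oxide sums agree with the targets up to rounding of the answer):
  ZrO2: 209.1·0.6716 = 140.4 pbw (target 140.4 pbw)
  SiO2: 1233·0.6389 + 209.1·0.3273 + 75.79·0.5141 = 895.2 pbw (target 895.0 pbw)
  CaO: 86.79·0.5596 + 75.79·0.4828 = 85.16 pbw (target 85.16 pbw)
  Al2O3: 271.4·0.9961 + 1233·0.2700 = 603.3 pbw (target 603.2 pbw)
  ZnO: 183.4·0.9980 = 183.0 pbw (target 183.0 pbw)
  Li2O: 1233·0.07570 = 93.34 pbw (target 93.32 pbw)
Auditing the glass mass value: batch total minus LOI = 2000 pbw (the targets, summed, come to 2000 pbw; with the basis standing at 2000 pbw — deltas are rounding alone).
Summing the batch: Σ batch = 2059 pbw; ignition loss, Σ(batch × LOI) = 59.10 pbw; the yield ratio, glass ÷ batch: 97.13%.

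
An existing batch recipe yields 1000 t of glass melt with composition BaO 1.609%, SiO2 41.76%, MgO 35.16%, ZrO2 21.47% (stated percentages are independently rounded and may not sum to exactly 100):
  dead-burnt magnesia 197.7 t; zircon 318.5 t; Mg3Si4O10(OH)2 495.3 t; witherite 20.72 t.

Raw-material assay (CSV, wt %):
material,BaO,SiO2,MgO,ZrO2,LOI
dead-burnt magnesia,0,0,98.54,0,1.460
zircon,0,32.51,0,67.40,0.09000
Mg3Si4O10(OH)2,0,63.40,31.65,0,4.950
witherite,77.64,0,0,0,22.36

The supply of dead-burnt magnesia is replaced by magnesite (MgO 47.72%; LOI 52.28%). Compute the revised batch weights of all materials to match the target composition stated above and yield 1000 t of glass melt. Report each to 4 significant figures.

Revised batch per 1000 t glass melt:
  magnesite: 408.3 t
  zircon: 318.5 t
  Mg3Si4O10(OH)2: 495.3 t
  witherite: 20.72 t
Total batch = 1243 t; LOI loss = 242.9 t

All arithmetic holds full float precision throughout; values along the way are displayed rounded to 4 significant figures in the printout. Each reported number sees exactly one rounding. The derived quantities, including the four compositions, LOI, the yield, totals, net glass mass, are computed from the batch weights for 1000 t of glass in exact precision precisely as stated by the question or the answer.
Target masses of each oxide per 1000 t glass melt:
  BaO: 1.609% × 1000 = 16.09 t
  SiO2: 41.76% × 1000 = 417.6 t
  MgO: 35.16% × 1000 = 351.6 t
  ZrO2: 21.47% × 1000 = 214.7 t
Checking each oxide sum from the weights as reported, under the basis named above (each sum matches its target mass inside rounding margins):
  BaO: 20.72·0.7764 = 16.09 t (target 16.09 t)
  SiO2: 318.5·0.3251 + 495.3·0.6340 = 417.6 t (target 417.6 t)
  MgO: 408.3·0.4772 + 495.3·0.3165 = 351.6 t (target 351.6 t)
  ZrO2: 318.5·0.6740 = 214.7 t (target 214.7 t)
Glass mass check: Σ batch − LOI loss = 999.9 t (summing oxide targets gives 1000 t; with the basis standing at 1000 t — any gap is answer rounding).
Whole-batch sum: Σ batch = 1243 t; loss to ignition Σ batch·LOI = 242.9 t; glass ÷ batch gives a yield of 80.46%.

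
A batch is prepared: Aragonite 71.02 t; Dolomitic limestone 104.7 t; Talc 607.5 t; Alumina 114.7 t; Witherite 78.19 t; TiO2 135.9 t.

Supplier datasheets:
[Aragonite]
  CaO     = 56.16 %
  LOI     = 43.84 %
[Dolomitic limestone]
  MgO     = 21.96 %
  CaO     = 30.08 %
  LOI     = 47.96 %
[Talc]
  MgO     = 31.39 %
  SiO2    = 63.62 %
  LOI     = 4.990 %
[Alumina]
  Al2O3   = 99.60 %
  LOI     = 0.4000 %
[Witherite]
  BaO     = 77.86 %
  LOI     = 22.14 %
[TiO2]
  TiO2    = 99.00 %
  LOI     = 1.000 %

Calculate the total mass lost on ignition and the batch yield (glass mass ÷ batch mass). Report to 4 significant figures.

Values along the way are shown rounded off to 4 significant figures on the page. The whole derivation maintains full float precision at every stage — each reported value receives exactly one rounding; the derived quantities, which include yield, the six compositions, totals, LOI, glass mass, are computed in full float precision, as written in problem or answer, from the batch weights per 981.2 t of glass.
Per-material ignition loss:
  Aragonite: 71.02 × 0.4384 = 31.14 t
  Dolomitic limestone: 104.7 × 0.4796 = 50.21 t
  Talc: 607.5 × 0.04990 = 30.31 t
  Alumina: 114.7 × 0.004000 = 0.4588 t
  Witherite: 78.19 × 0.2214 = 17.31 t
  TiO2: 135.9 × 0.01000 = 1.359 t
Total LOI = 130.8 t
Glass = batch − LOI = 1112 − 130.8 = 981.2 t

LOI loss = 130.8 t; glass = 981.2 t; yield = 88.24%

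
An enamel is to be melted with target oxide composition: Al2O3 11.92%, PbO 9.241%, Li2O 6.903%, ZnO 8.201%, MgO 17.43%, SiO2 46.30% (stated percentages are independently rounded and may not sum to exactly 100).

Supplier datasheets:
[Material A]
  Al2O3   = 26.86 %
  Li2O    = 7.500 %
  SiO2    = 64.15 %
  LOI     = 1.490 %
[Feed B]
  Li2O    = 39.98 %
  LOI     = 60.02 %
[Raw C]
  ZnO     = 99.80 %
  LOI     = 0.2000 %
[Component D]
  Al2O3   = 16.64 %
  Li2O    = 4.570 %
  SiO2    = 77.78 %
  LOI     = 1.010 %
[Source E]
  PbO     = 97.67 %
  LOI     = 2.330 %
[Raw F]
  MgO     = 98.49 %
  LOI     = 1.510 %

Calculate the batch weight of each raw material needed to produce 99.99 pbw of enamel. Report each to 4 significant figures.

Intermediates are displayed, with 4-significant-figure rounding, in the printout. The whole derivation maintains exact precision at all times — every reported value is rounded only once. All derived quantities, which include the six compositions, the totals, net glass mass, LOI, yield, are re-derived at exact precision, as written in the problem or the answer, from the weighed amounts per 99.99 pbw of glass.
Target oxide masses per 99.99 pbw enamel:
  Al2O3: 11.92% × 99.99 = 11.92 pbw
  PbO: 9.241% × 99.99 = 9.240 pbw
  Li2O: 6.903% × 99.99 = 6.902 pbw
  ZnO: 8.201% × 99.99 = 8.200 pbw
  MgO: 17.43% × 99.99 = 17.43 pbw
  SiO2: 46.30% × 99.99 = 46.30 pbw
Mass-balance tally per oxide per the reported batch figures, relative to the basis at hand (sum by sum, the targets are met up to rounding of the answer):
  Al2O3: 15.34·0.2686 + 46.87·0.1664 = 11.92 pbw (target 11.92 pbw)
  PbO: 9.461·0.9767 = 9.241 pbw (target 9.240 pbw)
  Li2O: 15.34·0.07500 + 9.030·0.3998 + 46.87·0.04570 = 6.903 pbw (target 6.902 pbw)
  ZnO: 8.217·0.9980 = 8.201 pbw (target 8.200 pbw)
  MgO: 17.70·0.9849 = 17.43 pbw (target 17.43 pbw)
  SiO2: 15.34·0.6415 + 46.87·0.7778 = 46.30 pbw (target 46.30 pbw)
Auditing the glass mass value: batch total minus LOI = 99.99 pbw (summing oxide targets gives 99.99 pbw; basis as stated: 99.99 pbw — gaps are rounding artifacts).
Batch grand total — Σ batch = 106.6 pbw; loss to ignition Σ batch·LOI = 6.626 pbw; yield: glass divided by total = 93.79%.

Batch per 99.99 pbw enamel:
  Material A: 15.34 pbw
  Feed B: 9.030 pbw
  Raw C: 8.217 pbw
  Component D: 46.87 pbw
  Source E: 9.461 pbw
  Raw F: 17.70 pbw
Total batch = 106.6 pbw; LOI loss = 6.626 pbw; yield = 93.79%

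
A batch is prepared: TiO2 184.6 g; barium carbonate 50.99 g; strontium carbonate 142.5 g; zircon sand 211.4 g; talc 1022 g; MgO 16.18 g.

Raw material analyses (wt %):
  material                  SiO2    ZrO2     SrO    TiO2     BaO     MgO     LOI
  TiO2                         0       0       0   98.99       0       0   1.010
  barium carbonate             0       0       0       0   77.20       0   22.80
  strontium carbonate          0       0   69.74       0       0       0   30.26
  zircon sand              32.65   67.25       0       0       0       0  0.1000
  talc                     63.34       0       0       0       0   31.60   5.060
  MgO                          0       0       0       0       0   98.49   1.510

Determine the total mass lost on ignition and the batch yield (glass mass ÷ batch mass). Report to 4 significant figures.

LOI loss = 108.8 g; glass = 1519 g; yield = 93.32%

The working math runs at exact precision in all steps — values along the way are rounded off to 4 significant figures as shown — every reported result undergoes a single rounding. Derived quantities (totals, LOI, the yield, net glass mass, the six compositions) are recomputed in full precision using the weight values per 1519 g of glass exactly as printed in the question or the answer.
Material-by-material LOI:
  TiO2: 184.6 × 0.01010 = 1.864 g
  barium carbonate: 50.99 × 0.2280 = 11.63 g
  strontium carbonate: 142.5 × 0.3026 = 43.12 g
  zircon sand: 211.4 × 0.001000 = 0.2114 g
  talc: 1022 × 0.05060 = 51.71 g
  MgO: 16.18 × 0.01510 = 0.2443 g
Total LOI = 108.8 g
Glass = batch − LOI = 1628 − 108.8 = 1519 g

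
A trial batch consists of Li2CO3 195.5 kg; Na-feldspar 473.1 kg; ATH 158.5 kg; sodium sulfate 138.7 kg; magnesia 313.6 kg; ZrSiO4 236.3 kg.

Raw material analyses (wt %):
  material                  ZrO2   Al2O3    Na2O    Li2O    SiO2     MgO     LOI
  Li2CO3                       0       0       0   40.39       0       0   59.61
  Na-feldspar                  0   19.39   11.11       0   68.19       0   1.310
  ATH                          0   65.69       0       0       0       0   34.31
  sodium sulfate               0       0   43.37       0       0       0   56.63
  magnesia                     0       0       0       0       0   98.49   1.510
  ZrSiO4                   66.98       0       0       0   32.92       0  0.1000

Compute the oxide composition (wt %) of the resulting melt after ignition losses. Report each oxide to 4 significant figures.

Glass mass = 1255 kg (batch 1516 − LOI 260.6).
Composition: ZrO2 12.61%, Al2O3 15.60%, Na2O 8.981%, Li2O 6.291%, SiO2 31.90%, MgO 24.61%

Values along the way are shown (rounded to four significant digits) when written out. All arithmetic holds full precision at each step. A single rounding finalizes every reported number; all derived quantities (six oxide percentages, glass mass, yield, the totals, ignition loss) are recomputed using the weight values on 1255 kg of glass in exact precision, exactly as printed in the problem or answer text.
Mass of each oxide from the mix:
  ZrO2: 236.3·0.6698 = 158.3 kg
  Al2O3: 473.1·0.1939 + 158.5·0.6569 = 195.9 kg
  Na2O: 473.1·0.1111 + 138.7·0.4337 = 112.7 kg
  Li2O: 195.5·0.4039 = 78.96 kg
  SiO2: 473.1·0.6819 + 236.3·0.3292 = 400.4 kg
  MgO: 313.6·0.9849 = 308.9 kg
LOI: 195.5·0.5961 + 473.1·0.01310 + 158.5·0.3431 + 138.7·0.5663 + 313.6·0.01510 + 236.3·0.001000 = 260.6 kg
Resulting glass, batch − LOI: 1516 − 260.6 = 1255 kg (equal to the oxide-mass sum)
wt % = 100 × oxide mass / glass mass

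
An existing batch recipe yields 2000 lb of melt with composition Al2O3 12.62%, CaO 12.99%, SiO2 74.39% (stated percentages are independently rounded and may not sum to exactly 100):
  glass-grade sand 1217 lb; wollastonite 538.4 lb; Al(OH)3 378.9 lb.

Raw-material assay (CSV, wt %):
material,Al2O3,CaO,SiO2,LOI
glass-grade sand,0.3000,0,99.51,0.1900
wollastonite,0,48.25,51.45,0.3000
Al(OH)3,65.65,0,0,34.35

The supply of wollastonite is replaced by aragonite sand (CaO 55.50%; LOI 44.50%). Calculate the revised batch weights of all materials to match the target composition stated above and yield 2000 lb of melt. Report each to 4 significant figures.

Full precision is held in all steps; the intermediate values are shown rounded to 4 significant figures as written. Every reported value is rounded once only; derived quantities (the totals, yield, net glass mass, ignition loss, three oxide percentages) are recomputed in full float precision from the batch weights for 2000 lb of glass as written in either problem or answer.
Target masses of each oxide per 2000 lb melt:
  Al2O3: 12.62% × 2000 = 252.4 lb
  CaO: 12.99% × 2000 = 259.8 lb
  SiO2: 74.39% × 2000 = 1488 lb
Sums-versus-targets review given the weights on record, versus the basis set out (every target is met by its sum up to rounding of the answer):
  Al2O3: 1495·0.003000 + 377.6·0.6565 = 252.4 lb (target 252.4 lb)
  CaO: 468.1·0.5550 = 259.8 lb (target 259.8 lb)
  SiO2: 1495·0.9951 = 1488 lb (target 1488 lb)
Glass-mass closure: total charge less LOI = 2000 lb (summing oxide targets gives 2000 lb; versus the stated basis of 2000 lb — deltas are rounding alone).
Batch total: Σ batch = 2341 lb; ignition loss, Σ(batch × LOI) = 340.9 lb; as yield: glass ÷ batch → 85.44%.

Revised batch per 2000 lb melt:
  glass-grade sand: 1495 lb
  aragonite sand: 468.1 lb
  Al(OH)3: 377.6 lb
Total batch = 2341 lb; LOI loss = 340.9 lb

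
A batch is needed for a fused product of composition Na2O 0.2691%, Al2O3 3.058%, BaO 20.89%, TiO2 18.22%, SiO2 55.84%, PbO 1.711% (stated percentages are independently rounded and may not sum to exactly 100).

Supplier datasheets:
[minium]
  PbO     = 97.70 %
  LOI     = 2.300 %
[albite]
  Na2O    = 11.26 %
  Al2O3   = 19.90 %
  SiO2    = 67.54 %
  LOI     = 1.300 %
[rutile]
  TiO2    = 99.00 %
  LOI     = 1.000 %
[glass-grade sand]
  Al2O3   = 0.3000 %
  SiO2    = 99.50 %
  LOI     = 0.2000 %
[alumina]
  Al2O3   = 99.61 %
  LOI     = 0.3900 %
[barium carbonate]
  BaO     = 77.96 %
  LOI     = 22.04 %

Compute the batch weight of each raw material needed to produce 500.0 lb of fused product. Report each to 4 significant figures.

Batch per 500.0 lb fused product:
  minium: 8.756 lb
  albite: 11.95 lb
  rutile: 92.02 lb
  glass-grade sand: 272.5 lb
  alumina: 12.14 lb
  barium carbonate: 134.0 lb
Total batch = 531.4 lb; LOI loss = 31.40 lb; yield = 94.09%

All internal work maintains exact precision at all times; intermediates appear rounded off to 4 significant digits when written out. Each reported value receives exactly one rounding — derived quantities, which include yield, ignition loss, six oxide percentages, net glass mass, the totals, are computed at exact precision, as given in the problem or answer text, from the batch weights per 500.0 lb of glass.
Target oxide masses per 500.0 lb fused product:
  Na2O: 0.2691% × 500.0 = 1.346 lb
  Al2O3: 3.058% × 500.0 = 15.29 lb
  BaO: 20.89% × 500.0 = 104.4 lb
  TiO2: 18.22% × 500.0 = 91.10 lb
  SiO2: 55.84% × 500.0 = 279.2 lb
  PbO: 1.711% × 500.0 = 8.555 lb
Mass-balance tally per oxide with the batch weights as given, for the quoted basis mass (each sum matches its target mass modulo rounding of the values):
  Na2O: 11.95·0.1126 = 1.346 lb (target 1.346 lb)
  Al2O3: 11.95·0.1990 + 272.5·0.003000 + 12.14·0.9961 = 15.29 lb (target 15.29 lb)
  BaO: 134.0·0.7796 = 104.5 lb (target 104.4 lb)
  TiO2: 92.02·0.9900 = 91.10 lb (target 91.10 lb)
  SiO2: 11.95·0.6754 + 272.5·0.9950 = 279.2 lb (target 279.2 lb)
  PbO: 8.756·0.9770 = 8.555 lb (target 8.555 lb)
The glass-mass cross-check: the batch minus its LOI: 500.0 lb (summing oxide targets gives 499.9 lb; with the basis standing at 500.0 lb — deltas are rounding alone).
Summing the batch: Σ batch = 531.4 lb; LOI removed, Σ of batch·LOI: 31.40 lb; as yield: glass ÷ batch → 94.09%.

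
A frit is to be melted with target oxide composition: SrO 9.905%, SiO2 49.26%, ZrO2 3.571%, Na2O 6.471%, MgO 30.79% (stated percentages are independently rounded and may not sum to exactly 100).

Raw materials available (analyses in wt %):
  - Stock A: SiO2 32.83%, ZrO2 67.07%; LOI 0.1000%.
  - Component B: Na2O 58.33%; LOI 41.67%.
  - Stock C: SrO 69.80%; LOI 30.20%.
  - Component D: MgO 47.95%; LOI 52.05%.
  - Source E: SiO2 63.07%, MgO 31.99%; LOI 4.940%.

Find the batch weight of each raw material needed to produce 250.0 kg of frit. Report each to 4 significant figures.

Batch per 250.0 kg frit:
  Stock A: 13.31 kg
  Component B: 27.73 kg
  Stock C: 35.48 kg
  Component D: 34.89 kg
  Source E: 188.3 kg
Total batch = 299.7 kg; LOI loss = 49.75 kg; yield = 83.40%

The working math keeps exact precision from first step to last — values along the way are displayed (rounded to 4 significant figures) alongside each step. Each reported value sees exactly one rounding — all derived quantities, including the totals, glass mass, yield, ignition loss, five oxide percentages, are rebuilt using the weight values at 250.0 kg of glass at exact precision as set out in either problem or answer.
Oxide mass targets, per 250.0 kg frit:
  SrO: 9.905% × 250.0 = 24.76 kg
  SiO2: 49.26% × 250.0 = 123.2 kg
  ZrO2: 3.571% × 250.0 = 8.928 kg
  Na2O: 6.471% × 250.0 = 16.18 kg
  MgO: 30.79% × 250.0 = 76.97 kg
Balance tally, oxide-wise, using the reported weights, for the quoted basis mass (sum by sum, the targets are met inside rounding margins):
  SrO: 35.48·0.6980 = 24.77 kg (target 24.76 kg)
  SiO2: 13.31·0.3283 + 188.3·0.6307 = 123.1 kg (target 123.2 kg)
  ZrO2: 13.31·0.6707 = 8.927 kg (target 8.928 kg)
  Na2O: 27.73·0.5833 = 16.17 kg (target 16.18 kg)
  MgO: 34.89·0.4795 + 188.3·0.3199 = 76.97 kg (target 76.97 kg)
The glass-mass cross-check: total charge less LOI = 250.0 kg (the targets, summed, come to 250.0 kg; with the basis standing at 250.0 kg — rounding explains the deltas).
Total batch = Σ batch = 299.7 kg; LOI loss = Σ batch·LOI = 49.75 kg; glass ÷ batch gives a yield of 83.40%.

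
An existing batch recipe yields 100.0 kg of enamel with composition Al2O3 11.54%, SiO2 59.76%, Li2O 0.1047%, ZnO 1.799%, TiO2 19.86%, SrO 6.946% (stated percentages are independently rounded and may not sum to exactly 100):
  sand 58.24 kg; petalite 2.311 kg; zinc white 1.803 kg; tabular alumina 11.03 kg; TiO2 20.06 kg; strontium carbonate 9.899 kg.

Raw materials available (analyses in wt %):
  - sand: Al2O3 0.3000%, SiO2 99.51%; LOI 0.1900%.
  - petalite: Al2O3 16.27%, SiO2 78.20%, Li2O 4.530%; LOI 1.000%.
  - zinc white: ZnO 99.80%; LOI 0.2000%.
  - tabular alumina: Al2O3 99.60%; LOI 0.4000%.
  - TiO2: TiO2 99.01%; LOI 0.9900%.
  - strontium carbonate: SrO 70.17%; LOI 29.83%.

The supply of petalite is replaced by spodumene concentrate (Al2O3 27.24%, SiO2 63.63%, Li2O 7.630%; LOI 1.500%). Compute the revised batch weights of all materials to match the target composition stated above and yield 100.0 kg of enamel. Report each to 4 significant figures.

Revised batch per 100.0 kg enamel:
  sand: 59.18 kg
  spodumene concentrate: 1.372 kg
  zinc white: 1.803 kg
  tabular alumina: 11.03 kg
  TiO2: 20.06 kg
  strontium carbonate: 9.899 kg
Total batch = 103.3 kg; LOI loss = 3.332 kg

Intermediates are shown, with 4-significant-figure rounding, in the printout. The whole derivation runs at full precision throughout. Every reported value is rounded just once; the derived quantities are recomputed at exact precision (LOI, six oxide percentages, totals, yield, glass mass) starting from the weights on 100.0 kg of glass, as given in the problem or the answer.
Oxide mass targets, per 100.0 kg enamel:
  Al2O3: 11.54% × 100.0 = 11.54 kg
  SiO2: 59.76% × 100.0 = 59.76 kg
  Li2O: 0.1047% × 100.0 = 0.1047 kg
  ZnO: 1.799% × 100.0 = 1.799 kg
  TiO2: 19.86% × 100.0 = 19.86 kg
  SrO: 6.946% × 100.0 = 6.946 kg
Mass-balance tally per oxide using the reported weights, relative to the basis at hand (sums match the target masses up to rounding of the answer):
  Al2O3: 59.18·0.003000 + 1.372·0.2724 + 11.03·0.9960 = 11.54 kg (target 11.54 kg)
  SiO2: 59.18·0.9951 + 1.372·0.6363 = 59.76 kg (target 59.76 kg)
  Li2O: 1.372·0.07630 = 0.1047 kg (target 0.1047 kg)
  ZnO: 1.803·0.9980 = 1.799 kg (target 1.799 kg)
  TiO2: 20.06·0.9901 = 19.86 kg (target 19.86 kg)
  SrO: 9.899·0.7017 = 6.946 kg (target 6.946 kg)
Auditing the glass mass value: whole batch net of LOI = 100.0 kg (the Σ of target masses is 100.0 kg; basis as stated: 100.0 kg — deltas are rounding alone).
Batch total: Σ batch = 103.3 kg; LOI removed, Σ of batch·LOI: 3.332 kg; as yield: glass ÷ batch → 96.78%.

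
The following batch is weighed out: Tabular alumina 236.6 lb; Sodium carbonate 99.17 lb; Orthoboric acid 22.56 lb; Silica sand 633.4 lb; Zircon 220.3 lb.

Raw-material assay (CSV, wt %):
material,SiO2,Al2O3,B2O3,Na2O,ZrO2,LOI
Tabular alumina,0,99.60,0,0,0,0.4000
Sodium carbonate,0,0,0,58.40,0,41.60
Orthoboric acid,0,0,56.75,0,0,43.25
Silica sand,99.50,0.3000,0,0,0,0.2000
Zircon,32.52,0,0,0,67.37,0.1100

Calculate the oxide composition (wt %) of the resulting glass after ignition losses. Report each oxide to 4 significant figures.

Glass mass = 1159 lb (batch 1212 − LOI 53.47).
Composition: SiO2 60.58%, Al2O3 20.50%, B2O3 1.105%, Na2O 4.999%, ZrO2 12.81%

All internal work maintains full precision at all times; working values are displayed with 4-significant-digit rounding between the steps — each reported figure is rounded just once. Derived quantities, including the totals, the five compositions, yield, glass mass, ignition loss, are rebuilt from the weighed amounts for 1159 lb of glass in full float precision as set out in problem or answer.
Delivered oxide masses:
  SiO2: 633.4·0.9950 + 220.3·0.3252 = 701.9 lb
  Al2O3: 236.6·0.9960 + 633.4·0.003000 = 237.6 lb
  B2O3: 22.56·0.5675 = 12.80 lb
  Na2O: 99.17·0.5840 = 57.92 lb
  ZrO2: 220.3·0.6737 = 148.4 lb
LOI: 236.6·0.004000 + 99.17·0.4160 + 22.56·0.4325 + 633.4·0.002000 + 220.3·0.001100 = 53.47 lb
batch − LOI leaves glass = 1212 − 53.47 = 1159 lb (consistent with Σ oxide mass)
wt % = oxide mass / glass mass × 100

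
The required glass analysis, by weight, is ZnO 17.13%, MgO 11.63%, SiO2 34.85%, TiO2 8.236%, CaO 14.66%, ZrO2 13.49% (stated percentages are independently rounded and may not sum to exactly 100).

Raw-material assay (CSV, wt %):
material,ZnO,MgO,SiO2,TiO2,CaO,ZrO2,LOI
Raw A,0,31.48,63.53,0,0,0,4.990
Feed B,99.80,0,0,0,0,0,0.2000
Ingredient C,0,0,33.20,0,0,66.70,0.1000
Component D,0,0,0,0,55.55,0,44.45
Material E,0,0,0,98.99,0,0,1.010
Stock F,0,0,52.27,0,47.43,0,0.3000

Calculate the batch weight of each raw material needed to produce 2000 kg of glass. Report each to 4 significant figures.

Batch per 2000 kg glass:
  Raw A: 738.9 kg
  Feed B: 343.3 kg
  Ingredient C: 404.5 kg
  Component D: 375.4 kg
  Material E: 166.4 kg
  Stock F: 178.5 kg
Total batch = 2207 kg; LOI loss = 207.0 kg; yield = 90.62%

Values along the way are displayed (rounded to four significant digits) at each printed step — all internal work maintains full precision in all steps. A single rounding completes every reported value. Derived quantities, which include ignition loss, glass mass, yield, the six compositions, totals, are recomputed in exact precision, as given in either problem or answer, from the batch weights per 2000 kg of glass.
Target masses of each oxide per 2000 kg glass:
  ZnO: 17.13% × 2000 = 342.6 kg
  MgO: 11.63% × 2000 = 232.6 kg
  SiO2: 34.85% × 2000 = 697.0 kg
  TiO2: 8.236% × 2000 = 164.7 kg
  CaO: 14.66% × 2000 = 293.2 kg
  ZrO2: 13.49% × 2000 = 269.8 kg
Per-oxide balance check applying the batch weights above, versus the basis set out (target by target, the sums agree given rounding of the digits):
  ZnO: 343.3·0.9980 = 342.6 kg (target 342.6 kg)
  MgO: 738.9·0.3148 = 232.6 kg (target 232.6 kg)
  SiO2: 738.9·0.6353 + 404.5·0.3320 + 178.5·0.5227 = 697.0 kg (target 697.0 kg)
  TiO2: 166.4·0.9899 = 164.7 kg (target 164.7 kg)
  CaO: 375.4·0.5555 + 178.5·0.4743 = 293.2 kg (target 293.2 kg)
  ZrO2: 404.5·0.6670 = 269.8 kg (target 269.8 kg)
Consistency of the glass mass: total charge less LOI = 2000 kg (per-oxide target masses sum to 2000 kg; the stated basis being 2000 kg — differing by rounding only).
Batch total: Σ batch = 2207 kg; the LOI term Σ batch·LOI equals 207.0 kg; glass ÷ batch gives a yield of 90.62%.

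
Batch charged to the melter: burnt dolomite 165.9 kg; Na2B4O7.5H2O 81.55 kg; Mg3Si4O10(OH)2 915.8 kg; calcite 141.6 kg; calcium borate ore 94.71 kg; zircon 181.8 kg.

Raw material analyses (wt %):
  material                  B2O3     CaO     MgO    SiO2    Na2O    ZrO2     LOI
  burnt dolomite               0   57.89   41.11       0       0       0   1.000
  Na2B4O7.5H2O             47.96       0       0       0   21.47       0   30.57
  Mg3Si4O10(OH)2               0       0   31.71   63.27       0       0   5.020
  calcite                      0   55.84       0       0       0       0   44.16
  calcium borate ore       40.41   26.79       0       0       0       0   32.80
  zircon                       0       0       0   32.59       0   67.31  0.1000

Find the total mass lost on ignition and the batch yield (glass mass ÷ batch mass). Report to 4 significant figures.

Rounding to four significant digits governs each in-between result as printed. All internal work maintains exact precision all the way through; every reported number carries a single rounding; derived quantities (yield, glass mass, the six compositions, ignition loss, totals) are recomputed using the weight values at 1415 kg of glass in full float precision as given in either problem or answer.
LOI of each material in turn:
  burnt dolomite: 165.9 × 0.01000 = 1.659 kg
  Na2B4O7.5H2O: 81.55 × 0.3057 = 24.93 kg
  Mg3Si4O10(OH)2: 915.8 × 0.05020 = 45.97 kg
  calcite: 141.6 × 0.4416 = 62.53 kg
  calcium borate ore: 94.71 × 0.3280 = 31.06 kg
  zircon: 181.8 × 0.001000 = 0.1818 kg
Total LOI = 166.3 kg
Glass = batch − LOI = 1581 − 166.3 = 1415 kg

LOI loss = 166.3 kg; glass = 1415 kg; yield = 89.48%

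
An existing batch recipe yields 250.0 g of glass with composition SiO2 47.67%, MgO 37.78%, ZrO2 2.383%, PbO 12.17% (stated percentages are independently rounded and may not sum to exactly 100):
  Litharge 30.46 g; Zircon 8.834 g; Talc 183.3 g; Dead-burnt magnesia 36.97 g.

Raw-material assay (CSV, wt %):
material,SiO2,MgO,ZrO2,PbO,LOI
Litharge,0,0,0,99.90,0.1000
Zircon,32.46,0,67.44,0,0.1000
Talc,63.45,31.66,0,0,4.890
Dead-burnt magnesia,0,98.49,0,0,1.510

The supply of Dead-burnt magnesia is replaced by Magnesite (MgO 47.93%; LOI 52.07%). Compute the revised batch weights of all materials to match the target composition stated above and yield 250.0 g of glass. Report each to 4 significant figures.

Revised batch per 250.0 g glass:
  Litharge: 30.46 g
  Zircon: 8.834 g
  Talc: 183.3 g
  Magnesite: 75.98 g
Total batch = 298.6 g; LOI loss = 48.57 g

Full precision is carried in every operation; the intermediate values appear (rounded to four significant digits) when written out; each reported number is rounded exactly once. All derived quantities, which include glass mass, ignition loss, the yield, four oxide percentages, the totals, are rebuilt at full float precision, exactly as shown in the problem or the answer, using the weight values at 250.0 g of glass.
Oxide-by-oxide targets in 250.0 g glass:
  SiO2: 47.67% × 250.0 = 119.2 g
  MgO: 37.78% × 250.0 = 94.45 g
  ZrO2: 2.383% × 250.0 = 5.958 g
  PbO: 12.17% × 250.0 = 30.42 g
Checking each oxide sum working from each reported weight, under the basis named above (summed amounts equal target values within answer rounding):
  SiO2: 8.834·0.3246 + 183.3·0.6345 = 119.2 g (target 119.2 g)
  MgO: 183.3·0.3166 + 75.98·0.4793 = 94.45 g (target 94.45 g)
  ZrO2: 8.834·0.6744 = 5.958 g (target 5.958 g)
  PbO: 30.46·0.9990 = 30.43 g (target 30.42 g)
Glass mass check: total charge less LOI = 250.0 g (the targets, summed, come to 250.0 g; with the basis standing at 250.0 g — gaps are rounding artifacts).
Adding the batch up: Σ batch = 298.6 g; LOI loss = Σ batch·LOI = 48.57 g; yield: glass divided by total = 83.73%.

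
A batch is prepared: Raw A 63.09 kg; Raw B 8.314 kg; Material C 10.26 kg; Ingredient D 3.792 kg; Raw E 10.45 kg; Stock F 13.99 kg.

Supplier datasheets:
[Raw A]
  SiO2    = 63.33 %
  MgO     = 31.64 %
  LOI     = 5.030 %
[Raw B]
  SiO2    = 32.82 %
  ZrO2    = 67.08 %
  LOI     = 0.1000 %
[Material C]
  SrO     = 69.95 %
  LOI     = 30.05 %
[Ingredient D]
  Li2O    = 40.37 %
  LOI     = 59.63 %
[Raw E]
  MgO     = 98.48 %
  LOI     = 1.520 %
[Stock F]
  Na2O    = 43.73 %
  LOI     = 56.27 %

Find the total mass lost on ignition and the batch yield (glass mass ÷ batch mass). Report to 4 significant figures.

LOI loss = 16.56 kg; glass = 93.34 kg; yield = 84.93%

All arithmetic keeps full precision from first step to last. In-progress results are printed with 4-significant-digit rounding in the printout; every reported result takes exactly one rounding; the derived quantities (the totals, yield, net glass mass, the six compositions, LOI) are recomputed from the batch weights per 93.34 kg of glass at full precision, as written in question or answer.
Ignition loss by material:
  Raw A: 63.09 × 0.05030 = 3.173 kg
  Raw B: 8.314 × 0.001000 = 0.008314 kg
  Material C: 10.26 × 0.3005 = 3.083 kg
  Ingredient D: 3.792 × 0.5963 = 2.261 kg
  Raw E: 10.45 × 0.01520 = 0.1588 kg
  Stock F: 13.99 × 0.5627 = 7.872 kg
Total LOI = 16.56 kg
Glass = batch − LOI = 109.9 − 16.56 = 93.34 kg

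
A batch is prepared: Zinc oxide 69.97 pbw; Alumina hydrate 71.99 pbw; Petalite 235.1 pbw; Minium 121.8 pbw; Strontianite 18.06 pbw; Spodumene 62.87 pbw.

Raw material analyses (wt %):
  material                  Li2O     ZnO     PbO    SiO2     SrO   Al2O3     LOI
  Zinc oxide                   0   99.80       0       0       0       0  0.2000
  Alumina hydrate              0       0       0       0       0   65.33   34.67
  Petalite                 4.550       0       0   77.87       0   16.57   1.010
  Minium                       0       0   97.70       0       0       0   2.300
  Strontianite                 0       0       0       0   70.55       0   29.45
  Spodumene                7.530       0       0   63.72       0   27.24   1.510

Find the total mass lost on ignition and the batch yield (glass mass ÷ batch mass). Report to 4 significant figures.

Each numeric step carries full precision at each step; the intermediate values are shown (rounded to 4 significant digits) as written; exactly one rounding goes into each reported figure; all derived quantities are computed starting from the weights per 543.2 pbw of glass in full precision (glass mass, the six compositions, the totals, yield, LOI) as written in problem or answer.
Each material's LOI contribution:
  Zinc oxide: 69.97 × 0.002000 = 0.1399 pbw
  Alumina hydrate: 71.99 × 0.3467 = 24.96 pbw
  Petalite: 235.1 × 0.01010 = 2.375 pbw
  Minium: 121.8 × 0.02300 = 2.801 pbw
  Strontianite: 18.06 × 0.2945 = 5.319 pbw
  Spodumene: 62.87 × 0.01510 = 0.9493 pbw
Total LOI = 36.54 pbw
Glass = batch − LOI = 579.8 − 36.54 = 543.2 pbw

LOI loss = 36.54 pbw; glass = 543.2 pbw; yield = 93.70%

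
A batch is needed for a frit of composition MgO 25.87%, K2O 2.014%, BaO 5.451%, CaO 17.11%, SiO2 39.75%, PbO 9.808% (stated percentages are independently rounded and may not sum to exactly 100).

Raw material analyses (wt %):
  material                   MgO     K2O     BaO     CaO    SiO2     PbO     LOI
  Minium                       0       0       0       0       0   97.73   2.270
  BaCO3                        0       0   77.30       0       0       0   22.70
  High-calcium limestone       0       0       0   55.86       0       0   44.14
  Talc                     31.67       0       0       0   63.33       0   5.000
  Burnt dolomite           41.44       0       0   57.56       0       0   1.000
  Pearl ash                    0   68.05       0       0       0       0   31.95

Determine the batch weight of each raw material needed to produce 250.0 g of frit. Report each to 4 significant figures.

Batch per 250.0 g frit:
  Minium: 25.09 g
  BaCO3: 17.63 g
  High-calcium limestone: 39.33 g
  Talc: 156.9 g
  Burnt dolomite: 36.15 g
  Pearl ash: 7.399 g
Total batch = 282.5 g; LOI loss = 32.50 g; yield = 88.49%

All internal work maintains exact precision at all times; working values are shown with 4-significant-figure rounding between the steps; each reported number receives exactly one rounding; the derived quantities, which include the yield, six oxide percentages, LOI, net glass mass, the totals, are rebuilt in full precision, exactly as printed in the question or the answer, starting from the weights at 250.0 g of glass.
The oxide mass targets at 250.0 g frit:
  MgO: 25.87% × 250.0 = 64.68 g
  K2O: 2.014% × 250.0 = 5.035 g
  BaO: 5.451% × 250.0 = 13.63 g
  CaO: 17.11% × 250.0 = 42.78 g
  SiO2: 39.75% × 250.0 = 99.38 g
  PbO: 9.808% × 250.0 = 24.52 g
Per-oxide balance check working from each reported weight, versus the basis set out (summed amounts equal target values within answer rounding):
  MgO: 156.9·0.3167 + 36.15·0.4144 = 64.67 g (target 64.68 g)
  K2O: 7.399·0.6805 = 5.035 g (target 5.035 g)
  BaO: 17.63·0.7730 = 13.63 g (target 13.63 g)
  CaO: 39.33·0.5586 + 36.15·0.5756 = 42.78 g (target 42.78 g)
  SiO2: 156.9·0.6333 = 99.36 g (target 99.38 g)
  PbO: 25.09·0.9773 = 24.52 g (target 24.52 g)
Glass-mass bookkeeping: batch total minus LOI = 250.0 g (oxide target masses add up to 250.0 g; against the stated basis, 250.0 g — differing by rounding only).
Total batch = Σ batch = 282.5 g; LOI removed, Σ of batch·LOI: 32.50 g; yield: glass divided by total = 88.49%.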